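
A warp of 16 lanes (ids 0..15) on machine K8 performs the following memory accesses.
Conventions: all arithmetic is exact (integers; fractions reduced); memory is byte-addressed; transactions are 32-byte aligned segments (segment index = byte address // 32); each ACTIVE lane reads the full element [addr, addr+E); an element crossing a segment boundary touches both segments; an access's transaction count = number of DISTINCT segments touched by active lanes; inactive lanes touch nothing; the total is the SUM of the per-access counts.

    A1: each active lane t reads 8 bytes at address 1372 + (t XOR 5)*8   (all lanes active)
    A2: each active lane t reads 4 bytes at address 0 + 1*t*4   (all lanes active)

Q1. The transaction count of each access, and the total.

A1: 5 transactions
A2: 2 transactions

Answer: 5,2; total 7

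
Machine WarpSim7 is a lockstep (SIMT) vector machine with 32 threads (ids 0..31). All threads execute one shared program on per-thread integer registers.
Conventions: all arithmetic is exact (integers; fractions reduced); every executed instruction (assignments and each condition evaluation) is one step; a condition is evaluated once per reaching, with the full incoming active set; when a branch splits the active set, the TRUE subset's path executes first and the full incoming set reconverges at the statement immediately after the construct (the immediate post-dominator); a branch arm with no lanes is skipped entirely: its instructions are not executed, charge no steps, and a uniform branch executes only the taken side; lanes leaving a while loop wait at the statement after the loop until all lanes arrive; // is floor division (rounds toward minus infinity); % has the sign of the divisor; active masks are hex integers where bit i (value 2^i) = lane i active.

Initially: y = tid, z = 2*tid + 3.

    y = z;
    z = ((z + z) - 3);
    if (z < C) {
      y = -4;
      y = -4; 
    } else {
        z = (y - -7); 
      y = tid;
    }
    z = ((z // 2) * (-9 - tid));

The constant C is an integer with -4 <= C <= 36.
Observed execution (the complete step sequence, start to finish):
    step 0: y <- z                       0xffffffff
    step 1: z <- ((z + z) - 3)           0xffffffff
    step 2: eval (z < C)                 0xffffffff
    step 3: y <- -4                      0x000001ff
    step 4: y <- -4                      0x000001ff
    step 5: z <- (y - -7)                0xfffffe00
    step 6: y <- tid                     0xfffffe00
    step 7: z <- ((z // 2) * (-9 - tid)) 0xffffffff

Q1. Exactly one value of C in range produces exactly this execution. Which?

Answer: C = 36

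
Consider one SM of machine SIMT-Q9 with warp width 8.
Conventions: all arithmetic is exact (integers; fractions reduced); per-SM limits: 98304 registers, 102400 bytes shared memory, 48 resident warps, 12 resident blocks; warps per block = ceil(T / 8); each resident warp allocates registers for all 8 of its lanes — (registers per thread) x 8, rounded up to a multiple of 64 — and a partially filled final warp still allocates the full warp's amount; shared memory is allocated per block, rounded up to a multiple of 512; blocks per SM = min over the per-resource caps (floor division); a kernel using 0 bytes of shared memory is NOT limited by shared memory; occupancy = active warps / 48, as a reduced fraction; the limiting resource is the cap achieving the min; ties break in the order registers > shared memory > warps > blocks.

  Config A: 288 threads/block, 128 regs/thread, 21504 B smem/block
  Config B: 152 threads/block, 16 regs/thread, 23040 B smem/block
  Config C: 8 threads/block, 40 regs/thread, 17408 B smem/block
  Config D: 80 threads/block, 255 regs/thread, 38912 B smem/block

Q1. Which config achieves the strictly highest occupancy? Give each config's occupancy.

occupancies: A 3/4, B 19/24, C 5/48, D 5/12

Answer: B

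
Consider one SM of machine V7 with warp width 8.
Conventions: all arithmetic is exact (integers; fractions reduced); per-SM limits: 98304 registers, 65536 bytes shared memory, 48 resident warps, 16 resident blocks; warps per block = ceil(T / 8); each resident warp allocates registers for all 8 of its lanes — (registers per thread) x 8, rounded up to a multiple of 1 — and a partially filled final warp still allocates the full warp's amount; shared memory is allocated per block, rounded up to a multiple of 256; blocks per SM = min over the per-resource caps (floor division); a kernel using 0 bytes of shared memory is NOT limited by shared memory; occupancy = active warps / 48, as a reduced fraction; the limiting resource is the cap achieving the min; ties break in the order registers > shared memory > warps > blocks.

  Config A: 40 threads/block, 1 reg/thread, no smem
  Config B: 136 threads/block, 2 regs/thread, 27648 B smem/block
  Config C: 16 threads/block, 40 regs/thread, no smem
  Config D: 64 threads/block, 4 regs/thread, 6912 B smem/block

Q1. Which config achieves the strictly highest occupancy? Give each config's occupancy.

occupancies: A 15/16, B 17/24, C 2/3, D 1

Answer: D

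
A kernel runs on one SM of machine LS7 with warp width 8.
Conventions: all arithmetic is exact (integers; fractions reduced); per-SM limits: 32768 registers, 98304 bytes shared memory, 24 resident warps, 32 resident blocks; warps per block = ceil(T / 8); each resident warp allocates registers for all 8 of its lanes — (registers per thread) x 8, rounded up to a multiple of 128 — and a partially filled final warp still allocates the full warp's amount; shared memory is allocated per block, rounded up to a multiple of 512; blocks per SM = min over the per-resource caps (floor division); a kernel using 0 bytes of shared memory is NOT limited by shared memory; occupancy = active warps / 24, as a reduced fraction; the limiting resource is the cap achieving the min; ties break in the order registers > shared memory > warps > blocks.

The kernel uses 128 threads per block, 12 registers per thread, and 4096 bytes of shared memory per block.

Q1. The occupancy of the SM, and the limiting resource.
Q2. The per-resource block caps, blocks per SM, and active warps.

Answer: occupancy 2/3, limited by warps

registers: 16 blocks
shared memory: 24 blocks
warps: 1 block
blocks: 32 blocks

Answer: 1 block, 16 active warps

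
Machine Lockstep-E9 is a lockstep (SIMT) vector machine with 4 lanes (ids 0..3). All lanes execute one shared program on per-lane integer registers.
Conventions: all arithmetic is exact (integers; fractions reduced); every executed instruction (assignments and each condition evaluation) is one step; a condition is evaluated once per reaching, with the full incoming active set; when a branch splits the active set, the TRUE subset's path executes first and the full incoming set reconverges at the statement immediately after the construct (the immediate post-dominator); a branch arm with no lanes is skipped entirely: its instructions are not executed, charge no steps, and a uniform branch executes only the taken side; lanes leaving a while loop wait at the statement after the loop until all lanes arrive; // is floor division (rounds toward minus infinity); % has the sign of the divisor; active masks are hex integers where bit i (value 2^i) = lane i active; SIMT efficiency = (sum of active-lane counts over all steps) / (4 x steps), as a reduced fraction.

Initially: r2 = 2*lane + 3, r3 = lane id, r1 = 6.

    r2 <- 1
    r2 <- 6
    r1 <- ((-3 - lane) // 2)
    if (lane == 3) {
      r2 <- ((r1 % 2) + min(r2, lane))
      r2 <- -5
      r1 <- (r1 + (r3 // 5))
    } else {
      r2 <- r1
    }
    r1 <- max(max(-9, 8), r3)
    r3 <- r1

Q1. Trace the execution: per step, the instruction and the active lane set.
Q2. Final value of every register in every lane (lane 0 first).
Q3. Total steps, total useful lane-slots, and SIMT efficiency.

step 0: r2 <- 1                      0xf
step 1: r2 <- 6                      0xf
step 2: r1 <- ((-3 - lane) // 2)     0xf
step 3: eval (lane == 3)             0xf
step 4: r2 <- ((r1 % 2) + min(r2, lane)) 0x8
step 5: r2 <- -5                     0x8
step 6: r1 <- (r1 + (r3 // 5))       0x8
step 7: r2 <- r1                     0x7
step 8: r1 <- max(max(-9, 8), r3)    0xf
step 9: r3 <- r1                     0xf

Answer: 10 steps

r2: -2,-2,-3,-5
r3: 8,8,8,8
r1: 8,8,8,8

steps = 10; useful = 30; efficiency = 30/40 = 3/4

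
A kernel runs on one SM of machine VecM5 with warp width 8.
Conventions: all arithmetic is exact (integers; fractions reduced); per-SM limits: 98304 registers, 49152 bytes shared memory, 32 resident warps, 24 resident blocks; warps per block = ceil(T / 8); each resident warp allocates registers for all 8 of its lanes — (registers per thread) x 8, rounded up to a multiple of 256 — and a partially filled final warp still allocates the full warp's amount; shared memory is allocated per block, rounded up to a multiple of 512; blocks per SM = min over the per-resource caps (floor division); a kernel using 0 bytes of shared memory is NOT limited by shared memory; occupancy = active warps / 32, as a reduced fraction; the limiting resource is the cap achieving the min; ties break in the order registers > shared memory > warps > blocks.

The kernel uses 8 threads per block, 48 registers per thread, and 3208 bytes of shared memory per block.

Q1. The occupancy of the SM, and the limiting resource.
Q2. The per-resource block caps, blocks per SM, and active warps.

Answer: occupancy 13/32, limited by shared memory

registers: 192 blocks
shared memory: 13 blocks
warps: 32 blocks
blocks: 24 blocks

Answer: 13 blocks, 13 active warps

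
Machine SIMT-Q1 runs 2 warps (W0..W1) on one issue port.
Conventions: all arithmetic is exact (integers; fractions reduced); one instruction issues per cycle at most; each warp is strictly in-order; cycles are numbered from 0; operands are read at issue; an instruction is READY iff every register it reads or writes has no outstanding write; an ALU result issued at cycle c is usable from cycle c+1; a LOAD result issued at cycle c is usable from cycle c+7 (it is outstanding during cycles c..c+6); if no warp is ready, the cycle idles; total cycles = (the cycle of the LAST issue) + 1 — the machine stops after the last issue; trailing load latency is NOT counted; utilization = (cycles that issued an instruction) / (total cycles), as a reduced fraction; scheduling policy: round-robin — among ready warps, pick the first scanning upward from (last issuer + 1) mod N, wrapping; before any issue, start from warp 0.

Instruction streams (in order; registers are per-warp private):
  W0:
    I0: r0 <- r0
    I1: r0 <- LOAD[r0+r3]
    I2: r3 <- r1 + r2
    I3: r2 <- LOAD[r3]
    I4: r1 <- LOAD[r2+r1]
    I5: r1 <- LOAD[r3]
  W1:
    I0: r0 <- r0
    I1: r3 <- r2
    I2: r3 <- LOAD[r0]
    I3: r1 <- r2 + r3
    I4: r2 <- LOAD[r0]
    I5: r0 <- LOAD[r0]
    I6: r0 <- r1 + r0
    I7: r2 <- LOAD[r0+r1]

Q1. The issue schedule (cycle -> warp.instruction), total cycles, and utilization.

cycle 0: W0.I0
cycle 1: W1.I0
cycle 2: W0.I1
cycle 3: W1.I1
cycle 4: W0.I2
cycle 5: W1.I2
cycle 6: W0.I3
cycle 7: idle
cycle 8: idle
cycle 9: idle
cycle 10: idle
cycle 11: idle
cycle 12: W1.I3
cycle 13: W0.I4
cycle 14: W1.I4
cycle 15: W1.I5
cycle 16: idle
cycle 17: idle
cycle 18: idle
cycle 19: idle
cycle 20: W0.I5
cycle 21: idle
cycle 22: W1.I6
cycle 23: W1.I7

Answer: 24 cycles, utilization 7/12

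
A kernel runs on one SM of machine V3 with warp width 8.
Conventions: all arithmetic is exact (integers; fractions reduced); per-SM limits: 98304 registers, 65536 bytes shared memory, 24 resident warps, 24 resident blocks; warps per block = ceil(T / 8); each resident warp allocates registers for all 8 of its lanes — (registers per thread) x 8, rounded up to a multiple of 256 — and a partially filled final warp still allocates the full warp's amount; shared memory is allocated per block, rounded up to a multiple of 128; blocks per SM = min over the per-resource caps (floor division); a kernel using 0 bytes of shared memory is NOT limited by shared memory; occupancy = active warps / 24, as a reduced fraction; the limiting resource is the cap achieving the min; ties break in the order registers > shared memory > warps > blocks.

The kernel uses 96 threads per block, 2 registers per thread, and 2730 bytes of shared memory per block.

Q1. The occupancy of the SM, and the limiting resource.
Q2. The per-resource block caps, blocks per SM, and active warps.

Answer: occupancy 1, limited by warps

registers: 32 blocks
shared memory: 23 blocks
warps: 2 blocks
blocks: 24 blocks

Answer: 2 blocks, 24 active warps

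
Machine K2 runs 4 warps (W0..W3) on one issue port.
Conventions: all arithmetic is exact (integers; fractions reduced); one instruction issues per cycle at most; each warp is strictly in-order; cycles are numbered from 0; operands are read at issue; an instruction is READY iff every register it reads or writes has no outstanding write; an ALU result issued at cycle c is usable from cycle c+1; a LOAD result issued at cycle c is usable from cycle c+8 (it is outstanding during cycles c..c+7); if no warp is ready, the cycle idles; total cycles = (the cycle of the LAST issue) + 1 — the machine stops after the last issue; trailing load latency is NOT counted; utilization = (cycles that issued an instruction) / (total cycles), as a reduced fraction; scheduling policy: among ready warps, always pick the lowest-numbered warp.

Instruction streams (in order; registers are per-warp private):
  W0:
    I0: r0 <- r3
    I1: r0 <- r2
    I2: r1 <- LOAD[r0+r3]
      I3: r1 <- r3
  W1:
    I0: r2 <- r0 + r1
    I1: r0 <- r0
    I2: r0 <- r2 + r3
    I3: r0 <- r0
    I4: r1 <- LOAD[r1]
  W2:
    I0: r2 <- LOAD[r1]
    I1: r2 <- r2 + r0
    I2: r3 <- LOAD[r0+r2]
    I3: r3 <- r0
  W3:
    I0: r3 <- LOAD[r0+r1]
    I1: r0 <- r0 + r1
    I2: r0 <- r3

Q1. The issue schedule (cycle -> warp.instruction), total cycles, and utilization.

cycle 0: W0.I0
cycle 1: W0.I1
cycle 2: W0.I2
cycle 3: W1.I0
cycle 4: W1.I1
cycle 5: W1.I2
cycle 6: W1.I3
cycle 7: W1.I4
cycle 8: W2.I0
cycle 9: W3.I0
cycle 10: W0.I3
cycle 11: W3.I1
cycle 12: idle
cycle 13: idle
cycle 14: idle
cycle 15: idle
cycle 16: W2.I1
cycle 17: W2.I2
cycle 18: W3.I2
cycle 19: idle
cycle 20: idle
cycle 21: idle
cycle 22: idle
cycle 23: idle
cycle 24: idle
cycle 25: W2.I3

Answer: 26 cycles, utilization 8/13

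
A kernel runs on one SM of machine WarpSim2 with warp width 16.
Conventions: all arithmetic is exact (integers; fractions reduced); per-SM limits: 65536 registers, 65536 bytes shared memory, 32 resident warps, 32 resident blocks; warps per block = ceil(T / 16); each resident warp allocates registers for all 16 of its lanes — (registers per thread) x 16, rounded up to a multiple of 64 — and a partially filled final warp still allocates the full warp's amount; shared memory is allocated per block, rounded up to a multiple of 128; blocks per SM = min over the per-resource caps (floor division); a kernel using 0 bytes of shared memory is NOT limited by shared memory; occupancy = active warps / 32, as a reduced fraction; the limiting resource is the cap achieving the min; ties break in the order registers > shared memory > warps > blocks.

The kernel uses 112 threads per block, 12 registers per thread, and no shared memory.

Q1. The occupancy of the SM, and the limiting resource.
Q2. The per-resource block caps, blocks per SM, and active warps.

Answer: occupancy 7/8, limited by warps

registers: 48 blocks
shared memory: no limit (kernel uses none)
warps: 4 blocks
blocks: 32 blocks

Answer: 4 blocks, 28 active warps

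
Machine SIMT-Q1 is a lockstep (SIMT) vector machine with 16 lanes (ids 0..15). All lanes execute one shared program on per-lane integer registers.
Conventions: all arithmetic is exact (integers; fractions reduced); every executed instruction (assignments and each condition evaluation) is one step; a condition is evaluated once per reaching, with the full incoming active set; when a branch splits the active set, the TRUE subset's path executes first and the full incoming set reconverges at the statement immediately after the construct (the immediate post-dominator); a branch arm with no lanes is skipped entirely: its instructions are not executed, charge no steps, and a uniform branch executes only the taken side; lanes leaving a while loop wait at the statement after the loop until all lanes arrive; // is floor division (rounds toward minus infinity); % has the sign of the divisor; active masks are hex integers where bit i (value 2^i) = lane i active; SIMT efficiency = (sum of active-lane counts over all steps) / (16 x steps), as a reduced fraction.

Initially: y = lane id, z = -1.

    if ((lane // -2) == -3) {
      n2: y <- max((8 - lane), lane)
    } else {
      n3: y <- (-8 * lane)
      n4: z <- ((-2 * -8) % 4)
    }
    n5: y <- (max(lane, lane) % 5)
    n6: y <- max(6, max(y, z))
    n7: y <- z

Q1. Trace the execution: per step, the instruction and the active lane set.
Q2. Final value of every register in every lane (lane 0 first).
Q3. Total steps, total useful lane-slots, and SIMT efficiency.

step 0: eval ((lane // -2) == -3)    0xffff
step 1: y <- max((8 - lane), lane)   0x0060
step 2: y <- (-8 * lane)             0xff9f
step 3: z <- ((-2 * -8) % 4)         0xff9f
step 4: y <- (max(lane, lane) % 5)   0xffff
step 5: y <- max(6, max(y, z))       0xffff
step 6: y <- z                       0xffff

Answer: 7 steps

y: 0,0,0,0,0,-1,-1,0,0,0,0,0,0,0,0,0
z: 0,0,0,0,0,-1,-1,0,0,0,0,0,0,0,0,0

steps = 7; useful = 94; efficiency = 94/112 = 47/56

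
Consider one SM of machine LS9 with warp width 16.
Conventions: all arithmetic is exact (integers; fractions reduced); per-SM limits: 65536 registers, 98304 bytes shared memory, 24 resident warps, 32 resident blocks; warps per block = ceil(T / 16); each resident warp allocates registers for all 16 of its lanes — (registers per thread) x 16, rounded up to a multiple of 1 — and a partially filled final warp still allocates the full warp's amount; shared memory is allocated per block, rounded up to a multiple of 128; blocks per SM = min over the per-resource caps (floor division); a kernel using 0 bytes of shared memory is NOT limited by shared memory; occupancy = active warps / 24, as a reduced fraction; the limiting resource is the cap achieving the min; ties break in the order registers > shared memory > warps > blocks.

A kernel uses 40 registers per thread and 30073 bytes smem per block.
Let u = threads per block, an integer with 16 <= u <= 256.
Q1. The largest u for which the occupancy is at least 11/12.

Answer: u = 192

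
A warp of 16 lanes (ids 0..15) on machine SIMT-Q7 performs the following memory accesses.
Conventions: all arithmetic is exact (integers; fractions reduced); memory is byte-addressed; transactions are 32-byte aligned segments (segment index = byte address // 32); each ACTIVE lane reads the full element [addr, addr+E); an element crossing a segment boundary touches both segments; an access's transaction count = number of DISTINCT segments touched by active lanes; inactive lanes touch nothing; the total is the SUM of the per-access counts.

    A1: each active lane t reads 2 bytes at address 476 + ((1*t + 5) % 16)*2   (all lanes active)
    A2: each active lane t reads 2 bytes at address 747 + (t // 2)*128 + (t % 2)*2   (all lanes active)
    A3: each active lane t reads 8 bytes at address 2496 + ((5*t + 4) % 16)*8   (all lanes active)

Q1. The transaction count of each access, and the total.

A1: 2 transactions
A2: 8 transactions
A3: 4 transactions

Answer: 2,8,4; total 14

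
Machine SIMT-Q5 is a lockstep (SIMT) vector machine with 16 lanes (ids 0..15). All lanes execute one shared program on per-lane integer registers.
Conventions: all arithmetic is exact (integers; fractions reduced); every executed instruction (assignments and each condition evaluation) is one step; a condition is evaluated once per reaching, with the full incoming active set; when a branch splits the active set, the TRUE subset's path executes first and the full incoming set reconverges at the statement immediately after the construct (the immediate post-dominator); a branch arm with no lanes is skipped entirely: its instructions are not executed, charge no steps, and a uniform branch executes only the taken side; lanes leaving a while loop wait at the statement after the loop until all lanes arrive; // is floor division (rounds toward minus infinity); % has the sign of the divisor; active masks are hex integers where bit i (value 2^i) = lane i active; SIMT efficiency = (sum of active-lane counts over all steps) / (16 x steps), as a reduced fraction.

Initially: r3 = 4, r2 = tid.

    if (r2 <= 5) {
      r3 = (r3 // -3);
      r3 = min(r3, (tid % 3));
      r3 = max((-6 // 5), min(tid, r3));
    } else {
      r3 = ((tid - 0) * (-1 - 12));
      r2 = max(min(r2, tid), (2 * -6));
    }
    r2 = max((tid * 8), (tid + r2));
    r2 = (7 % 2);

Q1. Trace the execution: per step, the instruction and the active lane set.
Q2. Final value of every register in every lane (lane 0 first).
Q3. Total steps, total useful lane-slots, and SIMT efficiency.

step 0: eval (r2 <= 5)               0xffff
step 1: r3 <- (r3 // -3)             0x003f
step 2: r3 <- min(r3, (tid % 3))     0x003f
step 3: r3 <- max((-6 // 5), min(tid, r3)) 0x003f
step 4: r3 <- ((tid - 0) * (-1 - 12)) 0xffc0
step 5: r2 <- max(min(r2, tid), (2 * -6)) 0xffc0
step 6: r2 <- max((tid * 8), (tid + r2)) 0xffff
step 7: r2 <- (7 % 2)                0xffff

Answer: 8 steps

r3: -2,-2,-2,-2,-2,-2,-78,-91,-104,-117,-130,-143,-156,-169,-182,-195
r2: 1,1,1,1,1,1,1,1,1,1,1,1,1,1,1,1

steps = 8; useful = 86; efficiency = 86/128 = 43/64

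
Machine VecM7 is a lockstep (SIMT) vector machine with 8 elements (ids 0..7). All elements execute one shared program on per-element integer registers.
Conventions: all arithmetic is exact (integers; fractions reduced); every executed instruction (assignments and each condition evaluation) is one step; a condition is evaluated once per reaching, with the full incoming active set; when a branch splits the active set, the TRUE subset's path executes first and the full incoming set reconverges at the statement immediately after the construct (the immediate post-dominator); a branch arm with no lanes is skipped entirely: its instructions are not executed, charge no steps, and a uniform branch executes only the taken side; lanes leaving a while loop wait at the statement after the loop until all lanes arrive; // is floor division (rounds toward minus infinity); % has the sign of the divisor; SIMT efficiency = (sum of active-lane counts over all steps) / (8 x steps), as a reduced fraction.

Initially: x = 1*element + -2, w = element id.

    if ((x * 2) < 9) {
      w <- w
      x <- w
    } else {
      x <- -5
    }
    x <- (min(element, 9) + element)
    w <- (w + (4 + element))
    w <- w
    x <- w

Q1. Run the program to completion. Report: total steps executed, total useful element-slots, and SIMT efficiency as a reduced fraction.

Answer: 8 steps, 55 useful, 55/64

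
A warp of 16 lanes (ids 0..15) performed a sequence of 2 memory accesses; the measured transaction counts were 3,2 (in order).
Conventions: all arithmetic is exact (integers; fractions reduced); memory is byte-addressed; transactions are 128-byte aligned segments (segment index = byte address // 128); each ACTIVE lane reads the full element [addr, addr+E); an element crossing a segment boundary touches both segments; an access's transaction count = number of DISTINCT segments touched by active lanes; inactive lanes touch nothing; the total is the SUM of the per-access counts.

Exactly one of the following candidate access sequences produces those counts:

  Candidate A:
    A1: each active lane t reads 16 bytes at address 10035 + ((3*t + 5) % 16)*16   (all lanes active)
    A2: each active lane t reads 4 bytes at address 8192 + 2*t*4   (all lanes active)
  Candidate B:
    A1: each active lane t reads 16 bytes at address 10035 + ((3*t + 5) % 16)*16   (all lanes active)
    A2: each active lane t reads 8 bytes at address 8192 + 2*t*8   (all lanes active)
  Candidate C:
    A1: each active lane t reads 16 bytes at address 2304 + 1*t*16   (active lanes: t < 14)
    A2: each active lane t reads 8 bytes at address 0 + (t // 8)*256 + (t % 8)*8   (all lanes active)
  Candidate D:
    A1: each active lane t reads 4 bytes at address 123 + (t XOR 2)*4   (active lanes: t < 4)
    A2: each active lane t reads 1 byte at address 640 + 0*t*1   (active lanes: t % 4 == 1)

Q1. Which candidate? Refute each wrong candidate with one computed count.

A: A2 gives 1 transaction, not 2
C: A1 gives 2 transactions, not 3
D: A1 gives 2 transactions, not 3
B: all counts match (3,2)

Answer: B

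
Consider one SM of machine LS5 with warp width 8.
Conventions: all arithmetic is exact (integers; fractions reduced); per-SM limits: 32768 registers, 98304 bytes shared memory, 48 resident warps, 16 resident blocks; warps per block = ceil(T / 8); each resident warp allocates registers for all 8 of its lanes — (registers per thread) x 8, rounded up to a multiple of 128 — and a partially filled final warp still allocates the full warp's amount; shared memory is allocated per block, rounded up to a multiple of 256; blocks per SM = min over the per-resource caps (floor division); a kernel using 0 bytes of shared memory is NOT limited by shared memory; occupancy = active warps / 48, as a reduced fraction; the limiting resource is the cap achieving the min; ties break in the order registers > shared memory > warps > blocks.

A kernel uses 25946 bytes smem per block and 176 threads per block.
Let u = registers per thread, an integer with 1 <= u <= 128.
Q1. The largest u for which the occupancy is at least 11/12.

Answer: u = 80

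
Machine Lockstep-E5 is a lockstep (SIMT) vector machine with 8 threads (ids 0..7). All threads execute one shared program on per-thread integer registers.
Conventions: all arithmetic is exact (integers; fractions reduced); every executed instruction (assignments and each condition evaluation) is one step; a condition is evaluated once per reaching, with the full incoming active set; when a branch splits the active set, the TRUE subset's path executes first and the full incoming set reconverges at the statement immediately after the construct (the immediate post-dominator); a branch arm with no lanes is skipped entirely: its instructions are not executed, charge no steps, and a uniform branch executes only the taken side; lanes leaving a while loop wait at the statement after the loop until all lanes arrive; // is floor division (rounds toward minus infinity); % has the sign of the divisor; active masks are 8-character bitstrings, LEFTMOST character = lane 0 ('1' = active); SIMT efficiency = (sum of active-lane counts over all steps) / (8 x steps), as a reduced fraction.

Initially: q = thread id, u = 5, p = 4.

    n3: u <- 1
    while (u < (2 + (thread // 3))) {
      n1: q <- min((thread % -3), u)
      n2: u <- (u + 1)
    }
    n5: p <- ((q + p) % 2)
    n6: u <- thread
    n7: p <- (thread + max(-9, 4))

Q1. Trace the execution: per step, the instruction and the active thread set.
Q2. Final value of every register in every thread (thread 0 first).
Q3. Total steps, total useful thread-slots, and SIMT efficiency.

step 0: u <- 1                       11111111
step 1: eval (u < (2 + (thread // 3))) 11111111
step 2: q <- min((thread % -3), u)   11111111
step 3: u <- (u + 1)                 11111111
step 4: eval (u < (2 + (thread // 3))) 11111111
step 5: q <- min((thread % -3), u)   00011111
step 6: u <- (u + 1)                 00011111
step 7: eval (u < (2 + (thread // 3))) 00011111
step 8: q <- min((thread % -3), u)   00000011
step 9: u <- (u + 1)                 00000011
step 10: eval (u < (2 + (thread // 3))) 00000011
step 11: p <- ((q + p) % 2)           11111111
step 12: u <- thread                  11111111
step 13: p <- (thread + max(-9, 4))   11111111

Answer: 14 steps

q: 0,-2,-1,0,-2,-1,0,-2
u: 0,1,2,3,4,5,6,7
p: 4,5,6,7,8,9,10,11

steps = 14; useful = 85; efficiency = 85/112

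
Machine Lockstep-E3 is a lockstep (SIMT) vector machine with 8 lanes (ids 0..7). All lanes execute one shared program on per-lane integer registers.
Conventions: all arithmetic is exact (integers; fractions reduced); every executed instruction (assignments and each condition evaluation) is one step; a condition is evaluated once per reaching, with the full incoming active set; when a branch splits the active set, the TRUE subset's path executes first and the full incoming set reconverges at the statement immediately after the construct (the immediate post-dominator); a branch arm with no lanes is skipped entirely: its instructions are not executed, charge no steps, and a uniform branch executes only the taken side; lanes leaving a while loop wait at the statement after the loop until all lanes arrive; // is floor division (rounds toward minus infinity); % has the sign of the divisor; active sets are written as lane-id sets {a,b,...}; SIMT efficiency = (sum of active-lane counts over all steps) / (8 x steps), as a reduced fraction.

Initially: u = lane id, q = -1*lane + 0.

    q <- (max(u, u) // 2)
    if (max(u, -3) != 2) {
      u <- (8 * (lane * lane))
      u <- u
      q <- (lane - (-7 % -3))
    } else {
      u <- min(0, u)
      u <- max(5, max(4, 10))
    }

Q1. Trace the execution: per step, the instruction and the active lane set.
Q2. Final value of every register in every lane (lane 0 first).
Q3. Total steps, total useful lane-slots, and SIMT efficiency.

step 0: q <- (max(u, u) // 2)        {0,1,2,3,4,5,6,7}
step 1: eval (max(u, -3) != 2)       {0,1,2,3,4,5,6,7}
step 2: u <- (8 * (lane * lane))     {0,1,3,4,5,6,7}
step 3: u <- u                       {0,1,3,4,5,6,7}
step 4: q <- (lane - (-7 % -3))      {0,1,3,4,5,6,7}
step 5: u <- min(0, u)               {2}
step 6: u <- max(5, max(4, 10))      {2}

Answer: 7 steps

u: 0,8,10,72,128,200,288,392
q: 1,2,1,4,5,6,7,8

steps = 7; useful = 39; efficiency = 39/56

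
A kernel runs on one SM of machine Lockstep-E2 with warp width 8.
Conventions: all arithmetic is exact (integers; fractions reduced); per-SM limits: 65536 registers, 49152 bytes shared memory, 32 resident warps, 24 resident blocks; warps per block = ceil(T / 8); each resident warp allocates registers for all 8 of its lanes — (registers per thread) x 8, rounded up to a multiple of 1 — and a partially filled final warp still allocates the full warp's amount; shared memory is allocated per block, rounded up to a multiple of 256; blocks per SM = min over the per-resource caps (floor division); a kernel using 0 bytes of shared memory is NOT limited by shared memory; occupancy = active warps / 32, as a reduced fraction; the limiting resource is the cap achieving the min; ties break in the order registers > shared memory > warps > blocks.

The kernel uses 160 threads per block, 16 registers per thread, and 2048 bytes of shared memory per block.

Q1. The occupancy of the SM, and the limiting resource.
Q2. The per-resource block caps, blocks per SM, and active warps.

Answer: occupancy 5/8, limited by warps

registers: 25 blocks
shared memory: 24 blocks
warps: 1 block
blocks: 24 blocks

Answer: 1 block, 20 active warps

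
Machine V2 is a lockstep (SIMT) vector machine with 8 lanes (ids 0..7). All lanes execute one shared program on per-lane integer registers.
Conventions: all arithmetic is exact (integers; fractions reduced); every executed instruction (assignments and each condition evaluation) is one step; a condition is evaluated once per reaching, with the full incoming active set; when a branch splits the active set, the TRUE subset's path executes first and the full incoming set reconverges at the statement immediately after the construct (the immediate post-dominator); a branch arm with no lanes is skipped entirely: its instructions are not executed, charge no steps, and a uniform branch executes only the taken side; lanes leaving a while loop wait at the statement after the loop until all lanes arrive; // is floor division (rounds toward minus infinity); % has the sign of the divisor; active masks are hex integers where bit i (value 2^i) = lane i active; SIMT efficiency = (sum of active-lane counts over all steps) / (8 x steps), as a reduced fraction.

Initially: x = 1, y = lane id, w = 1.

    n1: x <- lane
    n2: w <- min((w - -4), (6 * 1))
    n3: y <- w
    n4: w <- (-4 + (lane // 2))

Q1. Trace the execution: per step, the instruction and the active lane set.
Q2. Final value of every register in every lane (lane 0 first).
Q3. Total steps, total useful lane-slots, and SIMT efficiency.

step 0: x <- lane                    0xff
step 1: w <- min((w - -4), (6 * 1))  0xff
step 2: y <- w                       0xff
step 3: w <- (-4 + (lane // 2))      0xff

Answer: 4 steps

x: 0,1,2,3,4,5,6,7
y: 5,5,5,5,5,5,5,5
w: -4,-4,-3,-3,-2,-2,-1,-1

steps = 4; useful = 32; efficiency = 32/32 = 1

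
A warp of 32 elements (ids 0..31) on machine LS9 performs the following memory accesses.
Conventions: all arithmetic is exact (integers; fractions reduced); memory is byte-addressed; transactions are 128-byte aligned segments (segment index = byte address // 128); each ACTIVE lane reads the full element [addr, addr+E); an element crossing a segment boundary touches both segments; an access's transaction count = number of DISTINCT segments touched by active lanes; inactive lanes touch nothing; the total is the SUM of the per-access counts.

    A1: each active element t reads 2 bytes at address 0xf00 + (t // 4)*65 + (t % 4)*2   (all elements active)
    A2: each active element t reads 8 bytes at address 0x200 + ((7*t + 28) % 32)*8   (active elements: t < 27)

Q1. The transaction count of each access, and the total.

A1: 4 transactions
A2: 2 transactions

Answer: 4,2; total 6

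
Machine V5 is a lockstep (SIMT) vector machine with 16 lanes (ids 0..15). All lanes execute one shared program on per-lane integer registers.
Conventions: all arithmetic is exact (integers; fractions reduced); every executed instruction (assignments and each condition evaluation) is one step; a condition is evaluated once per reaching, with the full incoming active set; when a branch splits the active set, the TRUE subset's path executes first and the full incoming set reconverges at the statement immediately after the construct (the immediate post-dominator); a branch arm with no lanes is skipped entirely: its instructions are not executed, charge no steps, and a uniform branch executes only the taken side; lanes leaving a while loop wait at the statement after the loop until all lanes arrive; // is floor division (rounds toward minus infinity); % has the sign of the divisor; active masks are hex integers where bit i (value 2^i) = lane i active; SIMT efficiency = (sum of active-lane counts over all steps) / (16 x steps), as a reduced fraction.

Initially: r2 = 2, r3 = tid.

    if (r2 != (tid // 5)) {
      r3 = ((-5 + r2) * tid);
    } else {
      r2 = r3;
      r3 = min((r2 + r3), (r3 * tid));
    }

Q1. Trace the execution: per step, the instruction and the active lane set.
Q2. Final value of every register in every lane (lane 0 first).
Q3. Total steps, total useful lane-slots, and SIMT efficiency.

step 0: eval (r2 != (tid // 5))      0xffff
step 1: r3 <- ((-5 + r2) * tid)      0x83ff
step 2: r2 <- r3                     0x7c00
step 3: r3 <- min((r2 + r3), (r3 * tid)) 0x7c00

Answer: 4 steps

r2: 2,2,2,2,2,2,2,2,2,2,10,11,12,13,14,2
r3: 0,-3,-6,-9,-12,-15,-18,-21,-24,-27,20,22,24,26,28,-45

steps = 4; useful = 37; efficiency = 37/64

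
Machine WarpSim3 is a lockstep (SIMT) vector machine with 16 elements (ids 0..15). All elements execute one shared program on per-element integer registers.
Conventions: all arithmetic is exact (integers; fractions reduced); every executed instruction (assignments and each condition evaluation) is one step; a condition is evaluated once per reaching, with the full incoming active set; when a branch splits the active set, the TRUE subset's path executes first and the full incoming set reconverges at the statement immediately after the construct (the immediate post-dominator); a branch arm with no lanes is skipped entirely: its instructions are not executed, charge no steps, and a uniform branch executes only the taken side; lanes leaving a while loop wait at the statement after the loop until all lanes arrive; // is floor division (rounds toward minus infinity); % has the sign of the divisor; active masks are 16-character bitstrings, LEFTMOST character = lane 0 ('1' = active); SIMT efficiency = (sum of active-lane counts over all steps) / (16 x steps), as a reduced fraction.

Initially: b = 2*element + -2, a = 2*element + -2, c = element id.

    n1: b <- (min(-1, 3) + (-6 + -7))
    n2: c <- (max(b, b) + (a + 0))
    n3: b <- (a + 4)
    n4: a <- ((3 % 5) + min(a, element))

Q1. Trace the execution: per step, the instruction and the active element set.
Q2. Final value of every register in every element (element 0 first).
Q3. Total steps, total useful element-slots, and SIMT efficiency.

step 0: b <- (min(-1, 3) + (-6 + -7)) 1111111111111111
step 1: c <- (max(b, b) + (a + 0))   1111111111111111
step 2: b <- (a + 4)                 1111111111111111
step 3: a <- ((3 % 5) + min(a, element)) 1111111111111111

Answer: 4 steps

b: 2,4,6,8,10,12,14,16,18,20,22,24,26,28,30,32
a: 1,3,5,6,7,8,9,10,11,12,13,14,15,16,17,18
c: -16,-14,-12,-10,-8,-6,-4,-2,0,2,4,6,8,10,12,14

steps = 4; useful = 64; efficiency = 64/64 = 1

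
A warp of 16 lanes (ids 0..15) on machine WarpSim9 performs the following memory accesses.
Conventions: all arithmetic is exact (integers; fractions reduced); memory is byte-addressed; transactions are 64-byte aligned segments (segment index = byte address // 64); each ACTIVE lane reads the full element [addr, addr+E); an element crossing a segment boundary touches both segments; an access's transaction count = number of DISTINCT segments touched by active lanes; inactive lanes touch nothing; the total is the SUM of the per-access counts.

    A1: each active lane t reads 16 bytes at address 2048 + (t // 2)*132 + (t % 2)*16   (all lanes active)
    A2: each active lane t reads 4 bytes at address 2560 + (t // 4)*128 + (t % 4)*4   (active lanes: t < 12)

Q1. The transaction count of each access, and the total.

A1: 8 transactions
A2: 3 transactions

Answer: 8,3; total 11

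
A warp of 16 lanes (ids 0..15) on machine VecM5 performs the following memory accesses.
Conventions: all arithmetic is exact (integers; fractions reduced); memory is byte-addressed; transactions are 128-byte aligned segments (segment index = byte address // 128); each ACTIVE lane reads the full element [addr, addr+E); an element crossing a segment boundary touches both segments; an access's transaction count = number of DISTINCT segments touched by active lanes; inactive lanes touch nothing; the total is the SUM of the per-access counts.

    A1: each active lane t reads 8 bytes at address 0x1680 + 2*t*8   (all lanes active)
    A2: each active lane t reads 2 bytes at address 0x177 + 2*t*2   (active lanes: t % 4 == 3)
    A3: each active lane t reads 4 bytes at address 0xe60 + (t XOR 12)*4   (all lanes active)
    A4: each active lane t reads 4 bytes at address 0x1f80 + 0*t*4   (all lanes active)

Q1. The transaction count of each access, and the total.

A1: 2 transactions
A2: 1 transaction
A3: 2 transactions
A4: 1 transaction

Answer: 2,1,2,1; total 6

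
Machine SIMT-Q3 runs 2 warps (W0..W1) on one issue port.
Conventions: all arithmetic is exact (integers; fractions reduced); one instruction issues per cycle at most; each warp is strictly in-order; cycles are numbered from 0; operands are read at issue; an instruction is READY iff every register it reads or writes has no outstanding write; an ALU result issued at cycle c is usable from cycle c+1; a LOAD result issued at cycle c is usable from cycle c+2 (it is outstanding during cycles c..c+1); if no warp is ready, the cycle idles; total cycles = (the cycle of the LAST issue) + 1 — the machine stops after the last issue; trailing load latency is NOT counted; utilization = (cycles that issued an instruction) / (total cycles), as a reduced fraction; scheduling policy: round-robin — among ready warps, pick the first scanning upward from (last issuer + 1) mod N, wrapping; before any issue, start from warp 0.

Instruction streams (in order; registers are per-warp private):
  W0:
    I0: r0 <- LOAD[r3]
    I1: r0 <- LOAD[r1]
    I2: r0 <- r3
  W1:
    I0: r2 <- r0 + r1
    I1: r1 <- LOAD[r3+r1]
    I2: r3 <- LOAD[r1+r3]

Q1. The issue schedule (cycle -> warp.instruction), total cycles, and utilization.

cycle 0: W0.I0
cycle 1: W1.I0
cycle 2: W0.I1
cycle 3: W1.I1
cycle 4: W0.I2
cycle 5: W1.I2

Answer: 6 cycles, utilization 1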